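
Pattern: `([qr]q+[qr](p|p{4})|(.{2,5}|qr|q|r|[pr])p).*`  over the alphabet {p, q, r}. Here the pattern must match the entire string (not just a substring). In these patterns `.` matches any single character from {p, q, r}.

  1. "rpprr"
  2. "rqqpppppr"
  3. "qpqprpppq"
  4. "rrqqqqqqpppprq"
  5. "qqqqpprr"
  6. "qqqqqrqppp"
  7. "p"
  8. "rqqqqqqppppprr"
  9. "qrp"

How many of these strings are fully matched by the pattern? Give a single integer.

1. "rpprr" → match
2. "rqqpppppr" → match
3. "qpqprpppq" → match
4 → no match
5. "qqqqpprr" → match
6. "qqqqqrqppp" → no match
7. "p" → no match
8 → match
9. "qrp" → match
Total matched: 6

6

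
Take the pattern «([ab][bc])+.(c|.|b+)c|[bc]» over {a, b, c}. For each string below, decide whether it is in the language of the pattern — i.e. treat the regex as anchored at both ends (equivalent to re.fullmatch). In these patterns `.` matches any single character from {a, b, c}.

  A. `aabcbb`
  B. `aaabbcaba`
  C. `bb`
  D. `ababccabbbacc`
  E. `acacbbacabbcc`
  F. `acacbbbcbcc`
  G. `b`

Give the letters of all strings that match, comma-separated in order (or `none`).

A → no match
B → no match
C → no match
D → no match
E → match
F → match
G → match

E, F, G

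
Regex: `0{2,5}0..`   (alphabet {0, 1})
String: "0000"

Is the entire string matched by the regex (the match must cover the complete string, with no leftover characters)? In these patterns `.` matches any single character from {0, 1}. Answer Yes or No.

No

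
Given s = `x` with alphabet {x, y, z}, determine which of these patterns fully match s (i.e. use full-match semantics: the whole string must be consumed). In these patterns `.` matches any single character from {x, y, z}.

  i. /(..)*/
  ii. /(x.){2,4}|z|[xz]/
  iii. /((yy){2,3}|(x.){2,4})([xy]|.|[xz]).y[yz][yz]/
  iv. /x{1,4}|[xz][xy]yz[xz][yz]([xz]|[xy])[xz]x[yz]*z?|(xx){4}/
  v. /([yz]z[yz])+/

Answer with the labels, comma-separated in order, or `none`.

ii, iv

i → no match
ii → match
iii → no match
iv → match
v → no match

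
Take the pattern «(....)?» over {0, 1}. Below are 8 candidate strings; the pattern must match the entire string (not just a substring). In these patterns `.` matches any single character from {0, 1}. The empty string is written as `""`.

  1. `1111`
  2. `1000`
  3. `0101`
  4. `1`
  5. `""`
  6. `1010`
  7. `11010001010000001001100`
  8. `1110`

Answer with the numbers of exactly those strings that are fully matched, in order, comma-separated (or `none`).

1, 2, 3, 5, 6, 8

1. `1111` → match
2. `1000` → match
3. `0101` → match
4. `1` → no match
5. `""` → match
6. `1010` → match
7 → no match
8. `1110` → match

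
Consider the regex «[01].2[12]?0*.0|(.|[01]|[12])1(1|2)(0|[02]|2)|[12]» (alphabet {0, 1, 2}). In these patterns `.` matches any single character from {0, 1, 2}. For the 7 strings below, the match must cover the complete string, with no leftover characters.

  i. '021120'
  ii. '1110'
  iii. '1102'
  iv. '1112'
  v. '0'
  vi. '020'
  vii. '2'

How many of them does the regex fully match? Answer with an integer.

i → no match
ii → match
iii → no match
iv → match
v → no match
vi → no match
vii → match
Total matched: 3

3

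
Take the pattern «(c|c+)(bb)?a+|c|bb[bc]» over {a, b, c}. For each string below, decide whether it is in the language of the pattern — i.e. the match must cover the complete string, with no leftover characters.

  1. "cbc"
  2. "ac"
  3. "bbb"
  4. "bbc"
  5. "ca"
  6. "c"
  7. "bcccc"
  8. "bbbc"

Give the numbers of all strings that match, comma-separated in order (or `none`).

3, 4, 5, 6

1. "cbc" → no match
2. "ac" → no match
3. "bbb" → match
4. "bbc" → match
5. "ca" → match
6. "c" → match
7. "bcccc" → no match
8. "bbbc" → no match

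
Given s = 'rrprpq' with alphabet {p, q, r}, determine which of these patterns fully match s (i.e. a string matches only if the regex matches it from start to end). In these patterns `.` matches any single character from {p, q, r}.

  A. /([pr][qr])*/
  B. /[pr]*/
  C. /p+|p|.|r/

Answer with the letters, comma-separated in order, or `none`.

A

A → match
B → no match
C → no match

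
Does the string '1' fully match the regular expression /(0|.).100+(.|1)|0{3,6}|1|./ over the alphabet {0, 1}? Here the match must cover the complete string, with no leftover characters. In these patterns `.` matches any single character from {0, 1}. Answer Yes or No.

Yes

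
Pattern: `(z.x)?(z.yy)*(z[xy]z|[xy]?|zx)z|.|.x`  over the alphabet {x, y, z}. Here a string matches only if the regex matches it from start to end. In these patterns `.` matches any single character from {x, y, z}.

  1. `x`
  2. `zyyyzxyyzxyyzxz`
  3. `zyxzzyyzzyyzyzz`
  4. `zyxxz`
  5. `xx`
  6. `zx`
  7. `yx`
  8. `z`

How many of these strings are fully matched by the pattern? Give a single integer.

8

1 → match
2 → match
3 → match
4 → match
5 → match
6 → match
7 → match
8 → match
Total matched: 8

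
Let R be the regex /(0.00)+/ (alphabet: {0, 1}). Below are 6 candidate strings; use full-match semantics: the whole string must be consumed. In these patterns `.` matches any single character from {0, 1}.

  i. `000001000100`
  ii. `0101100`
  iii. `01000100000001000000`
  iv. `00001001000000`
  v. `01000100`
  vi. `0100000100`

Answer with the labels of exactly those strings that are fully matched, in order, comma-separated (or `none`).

i → match
ii → no match
iii → match
iv → no match
v → match
vi → no match

i, iii, v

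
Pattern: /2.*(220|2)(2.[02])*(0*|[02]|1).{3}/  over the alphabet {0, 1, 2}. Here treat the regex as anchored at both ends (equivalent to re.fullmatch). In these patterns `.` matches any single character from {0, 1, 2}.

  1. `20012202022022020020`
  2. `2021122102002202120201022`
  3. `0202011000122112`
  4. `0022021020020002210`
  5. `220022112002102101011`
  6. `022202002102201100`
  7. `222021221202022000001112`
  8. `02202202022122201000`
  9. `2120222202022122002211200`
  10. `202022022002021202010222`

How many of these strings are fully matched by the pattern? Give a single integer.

1 → match
2 → no match
3 → no match — must start with `2`
4 → no match — must start with `2`
5 → no match
6 → no match — must start with `2`
7 → no match
8 → no match — must start with `2`
9 → no match
10 → no match
Total matched: 1

1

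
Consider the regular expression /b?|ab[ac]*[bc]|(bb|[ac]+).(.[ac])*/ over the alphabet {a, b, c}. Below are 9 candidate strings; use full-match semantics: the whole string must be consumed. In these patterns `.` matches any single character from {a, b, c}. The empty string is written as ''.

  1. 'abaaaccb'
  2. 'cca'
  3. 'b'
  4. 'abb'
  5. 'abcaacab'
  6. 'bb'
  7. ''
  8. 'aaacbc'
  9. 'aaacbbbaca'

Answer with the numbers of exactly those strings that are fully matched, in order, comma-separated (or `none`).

1 → match
2 → match
3 → match
4 → match
5 → match
6 → no match
7 → match
8 → match
9 → no match

1, 2, 3, 4, 5, 7, 8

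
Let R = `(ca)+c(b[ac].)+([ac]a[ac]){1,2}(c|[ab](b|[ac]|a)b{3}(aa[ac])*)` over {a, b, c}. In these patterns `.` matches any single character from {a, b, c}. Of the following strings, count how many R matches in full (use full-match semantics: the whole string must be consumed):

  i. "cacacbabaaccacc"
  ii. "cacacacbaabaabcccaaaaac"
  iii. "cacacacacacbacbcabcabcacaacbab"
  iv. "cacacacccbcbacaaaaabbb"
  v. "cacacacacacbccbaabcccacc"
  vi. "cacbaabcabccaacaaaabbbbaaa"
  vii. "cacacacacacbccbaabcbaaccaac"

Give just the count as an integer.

i → match
ii → match
iii → no match
iv → no match
v → match
vi → match
vii → match
Total matched: 5

5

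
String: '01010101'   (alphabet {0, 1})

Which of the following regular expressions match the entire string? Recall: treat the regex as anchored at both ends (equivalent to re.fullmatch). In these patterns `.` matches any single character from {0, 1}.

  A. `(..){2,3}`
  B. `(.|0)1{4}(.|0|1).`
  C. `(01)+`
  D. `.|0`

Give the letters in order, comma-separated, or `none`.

C

A → no match
B → no match
C → match
D → no match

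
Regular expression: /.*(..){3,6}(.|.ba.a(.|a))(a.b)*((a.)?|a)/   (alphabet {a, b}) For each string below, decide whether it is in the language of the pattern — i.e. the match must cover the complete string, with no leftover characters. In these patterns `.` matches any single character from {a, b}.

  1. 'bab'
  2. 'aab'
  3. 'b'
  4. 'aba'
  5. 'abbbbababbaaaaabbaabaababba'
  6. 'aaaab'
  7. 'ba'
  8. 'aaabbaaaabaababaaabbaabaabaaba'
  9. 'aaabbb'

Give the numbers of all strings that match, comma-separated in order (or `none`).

5, 8

1 → no match
2 → no match
3 → no match
4 → no match
5 → match
6 → no match
7 → no match
8 → match
9 → no match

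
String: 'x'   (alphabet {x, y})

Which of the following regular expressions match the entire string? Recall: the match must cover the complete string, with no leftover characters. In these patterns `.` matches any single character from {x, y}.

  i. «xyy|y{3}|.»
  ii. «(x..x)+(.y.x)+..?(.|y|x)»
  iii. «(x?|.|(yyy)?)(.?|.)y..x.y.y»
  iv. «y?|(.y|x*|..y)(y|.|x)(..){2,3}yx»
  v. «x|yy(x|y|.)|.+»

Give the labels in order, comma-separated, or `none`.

i, v

i → match
ii → no match
iii → no match — must end with 'y'
iv → no match
v → match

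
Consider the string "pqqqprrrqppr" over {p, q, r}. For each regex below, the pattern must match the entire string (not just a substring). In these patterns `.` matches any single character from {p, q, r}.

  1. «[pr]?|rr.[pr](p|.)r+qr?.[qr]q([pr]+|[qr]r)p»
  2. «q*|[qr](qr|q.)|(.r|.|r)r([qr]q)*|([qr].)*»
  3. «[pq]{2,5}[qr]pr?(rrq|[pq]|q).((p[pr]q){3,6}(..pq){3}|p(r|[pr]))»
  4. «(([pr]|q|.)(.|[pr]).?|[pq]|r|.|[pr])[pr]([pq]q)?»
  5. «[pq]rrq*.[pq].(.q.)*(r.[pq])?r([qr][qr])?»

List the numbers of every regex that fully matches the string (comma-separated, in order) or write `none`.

3

1 → no match
2 → no match
3 → match
4 → no match
5 → no match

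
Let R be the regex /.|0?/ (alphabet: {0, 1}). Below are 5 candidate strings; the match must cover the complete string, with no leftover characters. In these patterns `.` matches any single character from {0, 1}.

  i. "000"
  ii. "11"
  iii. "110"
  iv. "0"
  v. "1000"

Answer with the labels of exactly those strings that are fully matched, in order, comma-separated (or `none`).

iv

i → no match
ii → no match
iii → no match
iv → match
v → no match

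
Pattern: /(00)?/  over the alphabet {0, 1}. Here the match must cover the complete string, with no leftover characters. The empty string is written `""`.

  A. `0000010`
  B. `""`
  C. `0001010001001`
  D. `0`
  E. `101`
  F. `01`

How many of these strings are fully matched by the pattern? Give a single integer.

1

A → no match
B → match
C → no match
D → no match
E → no match
F → no match
Total matched: 1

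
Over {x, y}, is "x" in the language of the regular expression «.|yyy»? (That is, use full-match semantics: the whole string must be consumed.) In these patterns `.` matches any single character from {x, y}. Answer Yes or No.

Yes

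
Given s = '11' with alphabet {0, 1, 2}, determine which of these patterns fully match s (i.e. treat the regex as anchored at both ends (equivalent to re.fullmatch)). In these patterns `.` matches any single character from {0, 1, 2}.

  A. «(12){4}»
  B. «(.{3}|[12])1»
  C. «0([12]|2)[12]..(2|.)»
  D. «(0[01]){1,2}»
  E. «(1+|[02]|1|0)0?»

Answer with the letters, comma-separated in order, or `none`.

B, E

A → no match — must start with '12'
B → match
C → no match — must start with '0'
D → no match — must start with '0'
E → match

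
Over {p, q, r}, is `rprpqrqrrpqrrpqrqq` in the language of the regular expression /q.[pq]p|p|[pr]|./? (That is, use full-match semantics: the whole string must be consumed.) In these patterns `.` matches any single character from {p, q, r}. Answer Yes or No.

No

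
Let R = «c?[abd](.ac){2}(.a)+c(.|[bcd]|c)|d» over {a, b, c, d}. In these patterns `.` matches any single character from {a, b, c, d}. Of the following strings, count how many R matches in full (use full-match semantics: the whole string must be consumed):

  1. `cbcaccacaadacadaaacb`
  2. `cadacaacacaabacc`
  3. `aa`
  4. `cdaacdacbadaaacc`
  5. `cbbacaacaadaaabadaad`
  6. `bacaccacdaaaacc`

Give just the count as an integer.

2

1 → match
2 → no match
3 → no match
4 → match
5 → no match
6 → no match
Total matched: 2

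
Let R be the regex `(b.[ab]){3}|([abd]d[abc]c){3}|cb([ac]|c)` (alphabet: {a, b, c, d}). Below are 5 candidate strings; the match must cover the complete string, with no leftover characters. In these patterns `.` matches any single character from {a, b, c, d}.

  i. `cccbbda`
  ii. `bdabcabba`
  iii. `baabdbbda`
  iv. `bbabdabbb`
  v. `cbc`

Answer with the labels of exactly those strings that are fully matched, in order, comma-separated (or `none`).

i. `cccbbda` → no match
ii. `bdabcabba` → match
iii. `baabdbbda` → match
iv. `bbabdabbb` → match
v. `cbc` → match

ii, iii, iv, v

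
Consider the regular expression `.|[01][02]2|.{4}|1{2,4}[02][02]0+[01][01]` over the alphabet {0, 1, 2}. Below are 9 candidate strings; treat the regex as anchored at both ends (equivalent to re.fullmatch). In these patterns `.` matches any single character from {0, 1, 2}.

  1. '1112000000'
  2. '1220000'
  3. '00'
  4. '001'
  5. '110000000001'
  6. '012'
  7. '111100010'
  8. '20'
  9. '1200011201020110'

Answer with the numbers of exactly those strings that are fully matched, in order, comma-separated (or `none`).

1 → match
2 → no match
3 → no match
4 → no match
5 → match
6 → no match
7 → match
8 → no match
9 → no match

1, 5, 7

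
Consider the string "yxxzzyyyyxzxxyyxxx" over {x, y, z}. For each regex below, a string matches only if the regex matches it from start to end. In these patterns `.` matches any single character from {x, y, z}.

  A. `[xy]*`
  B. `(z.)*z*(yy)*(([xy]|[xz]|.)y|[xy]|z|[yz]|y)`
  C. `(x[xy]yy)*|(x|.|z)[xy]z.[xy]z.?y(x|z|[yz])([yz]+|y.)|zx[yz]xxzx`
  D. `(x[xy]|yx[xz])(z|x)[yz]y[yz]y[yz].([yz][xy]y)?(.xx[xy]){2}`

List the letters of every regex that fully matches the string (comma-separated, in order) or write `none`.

D

A → no match
B → no match
C → no match
D → match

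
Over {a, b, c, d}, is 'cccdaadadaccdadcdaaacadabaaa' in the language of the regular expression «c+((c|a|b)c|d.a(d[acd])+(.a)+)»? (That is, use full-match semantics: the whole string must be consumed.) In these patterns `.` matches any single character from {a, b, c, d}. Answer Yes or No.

No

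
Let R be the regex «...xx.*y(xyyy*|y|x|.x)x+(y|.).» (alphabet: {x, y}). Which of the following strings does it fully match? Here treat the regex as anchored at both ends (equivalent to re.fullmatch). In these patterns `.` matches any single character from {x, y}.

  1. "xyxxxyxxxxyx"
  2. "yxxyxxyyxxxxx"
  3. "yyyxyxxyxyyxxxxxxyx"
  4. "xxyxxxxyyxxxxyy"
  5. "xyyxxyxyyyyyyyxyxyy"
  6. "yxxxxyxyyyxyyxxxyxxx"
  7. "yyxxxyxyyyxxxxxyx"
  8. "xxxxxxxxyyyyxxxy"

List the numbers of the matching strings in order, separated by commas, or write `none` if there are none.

1, 4, 7, 8

1 → match
2 → no match
3 → no match
4 → match
5 → no match
6 → no match
7 → match
8 → match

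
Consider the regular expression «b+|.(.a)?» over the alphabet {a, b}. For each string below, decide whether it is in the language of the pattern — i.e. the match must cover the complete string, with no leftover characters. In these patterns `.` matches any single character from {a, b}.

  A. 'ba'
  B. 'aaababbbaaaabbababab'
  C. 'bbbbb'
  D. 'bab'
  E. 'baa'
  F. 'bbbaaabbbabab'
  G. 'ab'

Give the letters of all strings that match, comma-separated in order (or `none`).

C, E

A → no match
B → no match
C → match
D → no match
E → match
F → no match
G → no match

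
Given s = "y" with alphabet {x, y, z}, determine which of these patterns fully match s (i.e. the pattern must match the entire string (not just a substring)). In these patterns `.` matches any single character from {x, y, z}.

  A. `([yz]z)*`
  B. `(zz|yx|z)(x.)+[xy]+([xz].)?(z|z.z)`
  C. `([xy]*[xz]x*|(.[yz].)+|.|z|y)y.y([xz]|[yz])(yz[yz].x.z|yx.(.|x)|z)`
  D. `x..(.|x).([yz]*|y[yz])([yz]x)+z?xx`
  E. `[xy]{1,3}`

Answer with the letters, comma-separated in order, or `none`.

A → no match
B → no match — must end with "z"
C → no match
D → no match — must start with "x"
E → match

E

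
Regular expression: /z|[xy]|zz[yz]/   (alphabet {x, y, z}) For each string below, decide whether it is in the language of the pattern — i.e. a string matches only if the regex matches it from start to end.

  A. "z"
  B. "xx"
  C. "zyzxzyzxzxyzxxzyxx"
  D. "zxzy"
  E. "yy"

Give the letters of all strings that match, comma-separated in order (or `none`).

A → match
B → no match
C → no match
D → no match
E → no match

A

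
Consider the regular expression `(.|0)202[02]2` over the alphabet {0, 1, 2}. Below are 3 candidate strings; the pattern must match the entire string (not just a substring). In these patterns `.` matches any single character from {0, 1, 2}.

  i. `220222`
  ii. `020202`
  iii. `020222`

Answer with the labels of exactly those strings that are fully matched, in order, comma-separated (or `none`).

i, ii, iii

i → match
ii → match
iii → match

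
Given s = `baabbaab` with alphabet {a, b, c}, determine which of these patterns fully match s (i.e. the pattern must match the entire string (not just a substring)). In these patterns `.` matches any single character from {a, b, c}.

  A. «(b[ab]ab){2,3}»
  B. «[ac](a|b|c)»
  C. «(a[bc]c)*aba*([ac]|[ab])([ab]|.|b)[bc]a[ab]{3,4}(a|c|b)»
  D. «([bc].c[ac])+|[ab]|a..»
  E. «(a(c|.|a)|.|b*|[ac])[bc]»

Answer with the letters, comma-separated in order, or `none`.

A → match
B → no match
C → no match
D → no match
E → no match

A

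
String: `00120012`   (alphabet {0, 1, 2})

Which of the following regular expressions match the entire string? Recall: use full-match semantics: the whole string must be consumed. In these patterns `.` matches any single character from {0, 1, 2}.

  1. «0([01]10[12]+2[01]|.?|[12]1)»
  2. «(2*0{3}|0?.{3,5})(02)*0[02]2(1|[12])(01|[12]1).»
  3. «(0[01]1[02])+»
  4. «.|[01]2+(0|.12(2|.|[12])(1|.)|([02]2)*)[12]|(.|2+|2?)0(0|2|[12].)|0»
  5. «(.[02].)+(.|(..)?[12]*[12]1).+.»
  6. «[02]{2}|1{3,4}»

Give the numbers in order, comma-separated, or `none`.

1 → no match
2 → no match
3 → match
4 → no match
5 → match
6 → no match

3, 5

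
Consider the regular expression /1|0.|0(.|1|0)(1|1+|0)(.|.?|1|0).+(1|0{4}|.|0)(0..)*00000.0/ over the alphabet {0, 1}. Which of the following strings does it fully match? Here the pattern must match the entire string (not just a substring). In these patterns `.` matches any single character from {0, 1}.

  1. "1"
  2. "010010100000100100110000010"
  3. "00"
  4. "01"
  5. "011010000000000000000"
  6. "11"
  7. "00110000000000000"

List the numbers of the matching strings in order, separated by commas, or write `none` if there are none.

1, 2, 3, 4, 5, 7

1 → match
2 → match
3 → match
4 → match
5 → match
6 → no match
7 → match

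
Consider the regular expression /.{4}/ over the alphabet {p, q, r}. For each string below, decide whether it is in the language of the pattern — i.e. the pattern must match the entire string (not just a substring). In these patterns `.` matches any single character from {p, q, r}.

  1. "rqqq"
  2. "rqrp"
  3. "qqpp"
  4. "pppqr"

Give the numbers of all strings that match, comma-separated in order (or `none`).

1, 2, 3

1 → match
2 → match
3 → match
4 → no match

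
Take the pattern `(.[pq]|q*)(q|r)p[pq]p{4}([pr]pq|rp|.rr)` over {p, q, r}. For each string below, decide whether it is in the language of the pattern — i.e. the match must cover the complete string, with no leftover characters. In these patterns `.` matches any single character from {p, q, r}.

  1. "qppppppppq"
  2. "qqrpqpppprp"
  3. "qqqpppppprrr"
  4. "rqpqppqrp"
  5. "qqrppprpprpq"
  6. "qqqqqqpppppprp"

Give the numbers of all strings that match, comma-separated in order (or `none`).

1, 2, 3, 6

1 → match
2 → match
3 → match
4 → no match
5 → no match
6 → match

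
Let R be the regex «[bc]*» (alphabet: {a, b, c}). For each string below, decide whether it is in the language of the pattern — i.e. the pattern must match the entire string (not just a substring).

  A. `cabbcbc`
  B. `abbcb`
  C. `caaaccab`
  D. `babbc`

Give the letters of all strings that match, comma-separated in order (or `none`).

none

A. `cabbcbc` → no match
B. `abbcb` → no match
C. `caaaccab` → no match
D. `babbc` → no match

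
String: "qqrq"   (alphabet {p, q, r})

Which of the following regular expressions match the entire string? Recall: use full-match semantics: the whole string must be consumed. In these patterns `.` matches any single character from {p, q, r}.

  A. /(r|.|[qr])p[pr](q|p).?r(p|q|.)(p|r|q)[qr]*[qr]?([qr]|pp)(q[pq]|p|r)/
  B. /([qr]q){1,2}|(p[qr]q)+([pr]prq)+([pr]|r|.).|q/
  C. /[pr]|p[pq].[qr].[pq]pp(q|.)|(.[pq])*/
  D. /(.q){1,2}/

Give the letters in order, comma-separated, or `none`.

B, C, D

A → no match
B → match
C → match
D → match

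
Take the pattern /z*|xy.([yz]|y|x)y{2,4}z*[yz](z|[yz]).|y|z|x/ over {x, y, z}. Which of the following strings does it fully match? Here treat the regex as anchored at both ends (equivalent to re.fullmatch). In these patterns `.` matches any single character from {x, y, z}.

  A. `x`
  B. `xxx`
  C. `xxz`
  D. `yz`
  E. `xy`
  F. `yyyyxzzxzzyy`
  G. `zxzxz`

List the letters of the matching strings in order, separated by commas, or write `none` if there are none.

A. `x` → match
B. `xxx` → no match
C. `xxz` → no match
D. `yz` → no match
E. `xy` → no match
F. `yyyyxzzxzzyy` → no match
G. `zxzxz` → no match

A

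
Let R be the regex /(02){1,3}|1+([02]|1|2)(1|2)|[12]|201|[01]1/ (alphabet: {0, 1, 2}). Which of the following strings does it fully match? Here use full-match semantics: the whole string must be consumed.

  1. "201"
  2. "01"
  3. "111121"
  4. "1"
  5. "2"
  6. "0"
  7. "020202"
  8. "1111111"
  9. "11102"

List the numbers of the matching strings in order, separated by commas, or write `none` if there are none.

1. "201" → match
2. "01" → match
3. "111121" → match
4. "1" → match
5. "2" → match
6. "0" → no match
7. "020202" → match
8. "1111111" → match
9. "11102" → match

1, 2, 3, 4, 5, 7, 8, 9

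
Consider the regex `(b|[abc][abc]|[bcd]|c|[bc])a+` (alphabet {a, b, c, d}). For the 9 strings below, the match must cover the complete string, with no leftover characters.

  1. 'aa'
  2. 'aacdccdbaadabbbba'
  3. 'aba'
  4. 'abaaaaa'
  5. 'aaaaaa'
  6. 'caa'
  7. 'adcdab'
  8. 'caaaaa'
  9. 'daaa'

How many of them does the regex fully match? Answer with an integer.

6

1 → no match
2 → no match
3 → match
4 → match
5 → match
6 → match
7 → no match — must end with 'a'
8 → match
9 → match
Total matched: 6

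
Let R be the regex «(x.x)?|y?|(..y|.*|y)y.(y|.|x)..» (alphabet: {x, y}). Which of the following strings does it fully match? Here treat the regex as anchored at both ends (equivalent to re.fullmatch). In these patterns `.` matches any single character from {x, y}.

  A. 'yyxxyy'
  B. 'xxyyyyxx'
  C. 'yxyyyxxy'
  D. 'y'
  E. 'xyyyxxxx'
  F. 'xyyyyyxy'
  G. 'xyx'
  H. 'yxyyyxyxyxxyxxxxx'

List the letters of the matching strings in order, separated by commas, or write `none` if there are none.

A, B, C, D, E, F, G

A. 'yyxxyy' → match
B. 'xxyyyyxx' → match
C. 'yxyyyxxy' → match
D. 'y' → match
E. 'xyyyxxxx' → match
F. 'xyyyyyxy' → match
G. 'xyx' → match
H → no match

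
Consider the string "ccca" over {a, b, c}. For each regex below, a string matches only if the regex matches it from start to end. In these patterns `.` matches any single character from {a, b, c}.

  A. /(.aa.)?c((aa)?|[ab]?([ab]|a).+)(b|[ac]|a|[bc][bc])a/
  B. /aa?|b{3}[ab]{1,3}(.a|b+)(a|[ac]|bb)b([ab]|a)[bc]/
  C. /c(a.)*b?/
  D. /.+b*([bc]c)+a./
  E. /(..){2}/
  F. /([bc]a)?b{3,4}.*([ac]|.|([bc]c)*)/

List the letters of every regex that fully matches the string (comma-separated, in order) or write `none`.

A, E

A → match
B → no match
C → no match
D → no match
E → match
F → no match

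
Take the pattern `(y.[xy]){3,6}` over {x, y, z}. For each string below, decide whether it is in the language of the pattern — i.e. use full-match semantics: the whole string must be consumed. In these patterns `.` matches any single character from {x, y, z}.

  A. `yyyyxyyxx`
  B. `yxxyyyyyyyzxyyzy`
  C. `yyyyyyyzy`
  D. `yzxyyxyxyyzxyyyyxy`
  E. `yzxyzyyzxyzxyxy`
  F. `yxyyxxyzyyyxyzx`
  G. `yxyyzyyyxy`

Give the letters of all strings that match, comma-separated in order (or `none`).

A → match
B → no match
C → match
D → match
E → match
F → match
G → no match

A, C, D, E, F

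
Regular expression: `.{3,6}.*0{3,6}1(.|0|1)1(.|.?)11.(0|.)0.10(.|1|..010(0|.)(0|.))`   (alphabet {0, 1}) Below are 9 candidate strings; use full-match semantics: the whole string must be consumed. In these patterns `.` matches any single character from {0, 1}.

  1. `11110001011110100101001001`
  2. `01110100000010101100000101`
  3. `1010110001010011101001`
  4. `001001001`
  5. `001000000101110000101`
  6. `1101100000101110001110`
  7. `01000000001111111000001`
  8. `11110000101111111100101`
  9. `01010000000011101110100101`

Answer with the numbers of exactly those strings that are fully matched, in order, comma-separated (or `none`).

1 → match
2 → no match
3 → no match
4 → no match
5 → match
6 → no match
7 → no match
8 → no match
9 → no match

1, 5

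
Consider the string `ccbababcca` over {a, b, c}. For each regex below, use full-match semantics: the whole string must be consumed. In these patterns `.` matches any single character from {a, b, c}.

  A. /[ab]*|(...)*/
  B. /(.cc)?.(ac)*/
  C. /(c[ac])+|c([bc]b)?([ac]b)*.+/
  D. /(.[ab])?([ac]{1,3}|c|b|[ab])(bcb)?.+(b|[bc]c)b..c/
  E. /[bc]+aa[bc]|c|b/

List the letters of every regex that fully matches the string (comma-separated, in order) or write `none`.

A → no match
B → no match
C → match
D → no match — must end with `c`
E → no match

C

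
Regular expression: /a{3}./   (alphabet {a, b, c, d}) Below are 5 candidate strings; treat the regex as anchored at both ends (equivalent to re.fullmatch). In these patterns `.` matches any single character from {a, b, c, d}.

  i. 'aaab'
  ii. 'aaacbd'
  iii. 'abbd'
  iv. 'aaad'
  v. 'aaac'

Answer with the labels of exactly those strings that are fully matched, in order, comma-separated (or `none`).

i. 'aaab' → match
ii. 'aaacbd' → no match
iii. 'abbd' → no match
iv. 'aaad' → match
v. 'aaac' → match

i, iv, v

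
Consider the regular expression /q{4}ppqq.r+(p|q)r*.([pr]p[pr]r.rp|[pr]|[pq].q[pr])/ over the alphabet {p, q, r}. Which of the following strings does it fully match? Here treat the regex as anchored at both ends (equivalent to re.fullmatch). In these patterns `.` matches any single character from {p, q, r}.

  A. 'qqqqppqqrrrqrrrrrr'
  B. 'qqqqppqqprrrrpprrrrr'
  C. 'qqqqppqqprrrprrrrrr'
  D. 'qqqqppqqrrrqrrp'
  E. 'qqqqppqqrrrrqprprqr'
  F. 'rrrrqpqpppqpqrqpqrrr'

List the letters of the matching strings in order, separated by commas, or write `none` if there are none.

A → match
B → no match
C → match
D → match
E → no match
F → no match — must start with 'q'

A, C, D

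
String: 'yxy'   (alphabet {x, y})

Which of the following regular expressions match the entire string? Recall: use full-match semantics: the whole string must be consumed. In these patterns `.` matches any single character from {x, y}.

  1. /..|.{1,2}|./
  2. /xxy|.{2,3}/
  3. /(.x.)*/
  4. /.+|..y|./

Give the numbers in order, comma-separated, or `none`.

1 → no match
2 → match
3 → match
4 → match

2, 3, 4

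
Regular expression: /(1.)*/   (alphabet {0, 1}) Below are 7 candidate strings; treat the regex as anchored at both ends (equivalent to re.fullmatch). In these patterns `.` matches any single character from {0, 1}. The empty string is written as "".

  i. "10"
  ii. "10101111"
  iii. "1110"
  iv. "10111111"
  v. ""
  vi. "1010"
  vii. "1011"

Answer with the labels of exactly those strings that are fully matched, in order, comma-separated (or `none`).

i → match
ii → match
iii → match
iv → match
v → match
vi → match
vii → match

i, ii, iii, iv, v, vi, vii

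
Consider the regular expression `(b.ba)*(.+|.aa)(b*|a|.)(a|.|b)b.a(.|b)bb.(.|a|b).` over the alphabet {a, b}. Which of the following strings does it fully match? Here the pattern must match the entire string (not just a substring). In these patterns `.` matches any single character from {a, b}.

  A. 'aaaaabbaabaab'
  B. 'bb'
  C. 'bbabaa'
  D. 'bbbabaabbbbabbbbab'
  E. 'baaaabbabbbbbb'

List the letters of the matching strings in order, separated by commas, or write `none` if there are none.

A → no match
B. 'bb' → no match
C. 'bbabaa' → no match
D → match
E → match

D, E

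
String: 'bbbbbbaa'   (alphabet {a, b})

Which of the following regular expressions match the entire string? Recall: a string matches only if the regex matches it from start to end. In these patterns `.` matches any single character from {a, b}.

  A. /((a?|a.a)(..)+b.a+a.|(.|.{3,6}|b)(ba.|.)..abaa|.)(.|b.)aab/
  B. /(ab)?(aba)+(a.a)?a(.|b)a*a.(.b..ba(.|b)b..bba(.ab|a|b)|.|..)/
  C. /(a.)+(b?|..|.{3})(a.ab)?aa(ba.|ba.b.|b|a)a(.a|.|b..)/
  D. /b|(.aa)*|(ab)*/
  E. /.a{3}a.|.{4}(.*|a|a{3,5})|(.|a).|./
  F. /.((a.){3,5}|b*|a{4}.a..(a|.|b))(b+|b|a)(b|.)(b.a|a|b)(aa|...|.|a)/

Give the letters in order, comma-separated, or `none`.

A → no match — must end with 'aab'
B → no match
C → no match — must start with 'a'
D → no match
E → match
F → match

E, F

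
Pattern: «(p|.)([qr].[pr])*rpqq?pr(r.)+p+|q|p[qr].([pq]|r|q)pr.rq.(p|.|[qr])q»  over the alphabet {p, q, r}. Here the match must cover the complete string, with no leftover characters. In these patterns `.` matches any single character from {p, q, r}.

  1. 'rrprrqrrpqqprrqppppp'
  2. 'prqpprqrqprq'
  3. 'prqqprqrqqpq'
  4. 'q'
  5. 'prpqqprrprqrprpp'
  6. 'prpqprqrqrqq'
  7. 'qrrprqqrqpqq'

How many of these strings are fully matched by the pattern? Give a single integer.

1 → match
2 → match
3 → match
4 → match
5 → match
6 → match
7 → no match
Total matched: 6

6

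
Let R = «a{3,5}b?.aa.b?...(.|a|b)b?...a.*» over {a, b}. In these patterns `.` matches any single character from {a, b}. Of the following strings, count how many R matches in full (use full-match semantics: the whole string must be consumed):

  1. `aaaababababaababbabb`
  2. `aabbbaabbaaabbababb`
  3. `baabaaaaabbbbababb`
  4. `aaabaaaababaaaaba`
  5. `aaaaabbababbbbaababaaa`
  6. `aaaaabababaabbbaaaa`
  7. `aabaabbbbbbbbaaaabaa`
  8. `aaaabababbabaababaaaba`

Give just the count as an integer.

1

1 → no match
2 → no match
3 → no match — must start with `a`
4 → match
5 → no match
6 → no match
7 → no match
8 → no match
Total matched: 1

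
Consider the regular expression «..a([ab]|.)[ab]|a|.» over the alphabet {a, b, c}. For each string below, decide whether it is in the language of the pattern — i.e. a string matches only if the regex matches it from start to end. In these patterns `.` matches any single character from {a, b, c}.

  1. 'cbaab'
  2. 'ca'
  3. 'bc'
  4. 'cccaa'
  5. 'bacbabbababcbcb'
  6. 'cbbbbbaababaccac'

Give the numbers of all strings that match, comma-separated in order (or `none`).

1

1. 'cbaab' → match
2. 'ca' → no match
3. 'bc' → no match
4. 'cccaa' → no match
5 → no match
6 → no match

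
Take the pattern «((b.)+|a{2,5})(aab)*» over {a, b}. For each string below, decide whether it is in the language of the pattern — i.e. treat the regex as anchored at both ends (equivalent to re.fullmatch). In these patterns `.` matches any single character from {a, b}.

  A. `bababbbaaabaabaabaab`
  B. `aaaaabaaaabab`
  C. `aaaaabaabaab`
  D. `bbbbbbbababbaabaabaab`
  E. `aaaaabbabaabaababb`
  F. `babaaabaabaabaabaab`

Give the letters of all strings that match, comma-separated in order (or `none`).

A → match
B → no match
C → match
D → match
E → no match
F → match

A, C, D, F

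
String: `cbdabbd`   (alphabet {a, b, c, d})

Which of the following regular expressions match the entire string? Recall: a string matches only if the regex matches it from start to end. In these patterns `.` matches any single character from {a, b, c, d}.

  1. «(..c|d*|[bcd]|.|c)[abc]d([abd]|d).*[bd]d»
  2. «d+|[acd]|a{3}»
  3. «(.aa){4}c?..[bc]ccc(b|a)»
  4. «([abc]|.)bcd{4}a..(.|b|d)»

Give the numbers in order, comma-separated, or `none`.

1

1 → match
2 → no match
3 → no match
4 → no match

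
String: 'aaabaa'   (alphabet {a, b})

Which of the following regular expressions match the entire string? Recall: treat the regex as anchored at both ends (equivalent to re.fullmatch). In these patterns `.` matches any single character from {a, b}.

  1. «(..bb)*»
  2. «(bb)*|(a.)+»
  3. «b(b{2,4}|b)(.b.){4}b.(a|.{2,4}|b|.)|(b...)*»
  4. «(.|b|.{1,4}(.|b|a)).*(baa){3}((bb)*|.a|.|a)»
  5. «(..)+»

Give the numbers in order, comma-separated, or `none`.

2, 5

1 → no match
2 → match
3 → no match
4 → no match
5 → match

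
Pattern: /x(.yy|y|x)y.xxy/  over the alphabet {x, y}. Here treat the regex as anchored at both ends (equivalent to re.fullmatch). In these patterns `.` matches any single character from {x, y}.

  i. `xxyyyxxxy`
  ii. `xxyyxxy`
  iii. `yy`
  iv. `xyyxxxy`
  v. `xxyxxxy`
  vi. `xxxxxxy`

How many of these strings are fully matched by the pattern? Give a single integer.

4

i. `xxyyyxxxy` → match
ii. `xxyyxxy` → match
iii. `yy` → no match — must start with `x`
iv. `xyyxxxy` → match
v. `xxyxxxy` → match
vi. `xxxxxxy` → no match
Total matched: 4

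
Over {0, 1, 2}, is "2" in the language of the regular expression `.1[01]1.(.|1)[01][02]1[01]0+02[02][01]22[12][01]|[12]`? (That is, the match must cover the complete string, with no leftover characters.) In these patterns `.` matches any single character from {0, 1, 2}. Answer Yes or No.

Yes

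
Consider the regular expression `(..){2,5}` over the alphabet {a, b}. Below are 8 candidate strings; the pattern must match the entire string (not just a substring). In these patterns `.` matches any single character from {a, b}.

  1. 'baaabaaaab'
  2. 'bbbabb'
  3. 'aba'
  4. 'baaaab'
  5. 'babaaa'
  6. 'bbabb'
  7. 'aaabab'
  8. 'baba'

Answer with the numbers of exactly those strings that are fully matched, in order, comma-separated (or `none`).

1, 2, 4, 5, 7, 8

1 → match
2 → match
3 → no match
4 → match
5 → match
6 → no match
7 → match
8 → match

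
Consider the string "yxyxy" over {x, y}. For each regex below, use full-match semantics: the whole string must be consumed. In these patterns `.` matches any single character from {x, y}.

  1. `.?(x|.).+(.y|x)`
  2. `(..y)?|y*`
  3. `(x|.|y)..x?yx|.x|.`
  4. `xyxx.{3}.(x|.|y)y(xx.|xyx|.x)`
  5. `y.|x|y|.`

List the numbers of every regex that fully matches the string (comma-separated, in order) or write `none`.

1 → match
2 → no match
3 → no match
4 → no match — must start with "xyxx"
5 → no match

1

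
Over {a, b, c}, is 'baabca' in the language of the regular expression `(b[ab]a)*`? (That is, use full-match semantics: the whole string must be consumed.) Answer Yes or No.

No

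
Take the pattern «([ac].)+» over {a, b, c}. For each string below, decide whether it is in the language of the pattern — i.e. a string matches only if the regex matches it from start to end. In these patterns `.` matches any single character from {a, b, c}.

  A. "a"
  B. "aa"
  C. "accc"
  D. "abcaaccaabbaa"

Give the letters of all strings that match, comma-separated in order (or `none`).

A. "a" → no match
B. "aa" → match
C. "accc" → match
D → no match

B, C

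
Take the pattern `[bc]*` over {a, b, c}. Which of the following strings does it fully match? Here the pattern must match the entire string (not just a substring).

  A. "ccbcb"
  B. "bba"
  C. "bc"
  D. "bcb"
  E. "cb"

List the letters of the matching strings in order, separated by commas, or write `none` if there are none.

A, C, D, E

A → match
B → no match
C → match
D → match
E → match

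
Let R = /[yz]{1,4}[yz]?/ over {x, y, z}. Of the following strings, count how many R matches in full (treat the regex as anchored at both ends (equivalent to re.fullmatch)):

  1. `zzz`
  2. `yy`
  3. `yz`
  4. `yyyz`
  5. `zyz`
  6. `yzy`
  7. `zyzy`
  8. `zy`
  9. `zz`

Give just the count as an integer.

1 → match
2 → match
3 → match
4 → match
5 → match
6 → match
7 → match
8 → match
9 → match
Total matched: 9

9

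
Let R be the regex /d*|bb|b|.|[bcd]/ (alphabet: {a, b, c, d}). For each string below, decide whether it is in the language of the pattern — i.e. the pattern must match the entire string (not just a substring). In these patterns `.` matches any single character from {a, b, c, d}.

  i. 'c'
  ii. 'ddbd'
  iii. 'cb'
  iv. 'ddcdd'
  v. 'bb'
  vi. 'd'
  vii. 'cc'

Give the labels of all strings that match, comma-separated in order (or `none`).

i, v, vi

i → match
ii → no match
iii → no match
iv → no match
v → match
vi → match
vii → no match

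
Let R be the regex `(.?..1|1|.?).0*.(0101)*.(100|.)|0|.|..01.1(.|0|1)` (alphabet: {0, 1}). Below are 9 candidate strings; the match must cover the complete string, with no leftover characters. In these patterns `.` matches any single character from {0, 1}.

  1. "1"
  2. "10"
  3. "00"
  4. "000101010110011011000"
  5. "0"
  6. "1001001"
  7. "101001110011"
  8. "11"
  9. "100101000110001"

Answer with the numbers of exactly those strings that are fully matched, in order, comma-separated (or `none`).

1 → match
2 → no match
3 → no match
4 → no match
5 → match
6 → no match
7 → no match
8 → no match
9 → no match

1, 5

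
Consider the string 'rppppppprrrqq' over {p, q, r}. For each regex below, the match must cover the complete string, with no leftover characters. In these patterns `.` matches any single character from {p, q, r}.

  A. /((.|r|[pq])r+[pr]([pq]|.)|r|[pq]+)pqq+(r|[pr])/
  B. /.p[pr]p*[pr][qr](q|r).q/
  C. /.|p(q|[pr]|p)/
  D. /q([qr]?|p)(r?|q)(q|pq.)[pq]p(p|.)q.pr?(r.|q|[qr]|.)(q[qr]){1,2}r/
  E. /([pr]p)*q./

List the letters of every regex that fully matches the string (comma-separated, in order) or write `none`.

A → no match
B → match
C → no match
D → no match — must start with 'q'
E → no match

B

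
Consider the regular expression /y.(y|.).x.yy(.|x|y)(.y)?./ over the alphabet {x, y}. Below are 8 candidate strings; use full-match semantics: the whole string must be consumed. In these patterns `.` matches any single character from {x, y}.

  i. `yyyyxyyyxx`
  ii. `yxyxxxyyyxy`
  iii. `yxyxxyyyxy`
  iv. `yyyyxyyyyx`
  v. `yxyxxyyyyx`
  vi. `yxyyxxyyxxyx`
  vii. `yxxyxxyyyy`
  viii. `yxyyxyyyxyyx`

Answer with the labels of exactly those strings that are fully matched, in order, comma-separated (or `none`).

i → match
ii → no match
iii → match
iv → match
v → match
vi → match
vii → match
viii → match

i, iii, iv, v, vi, vii, viii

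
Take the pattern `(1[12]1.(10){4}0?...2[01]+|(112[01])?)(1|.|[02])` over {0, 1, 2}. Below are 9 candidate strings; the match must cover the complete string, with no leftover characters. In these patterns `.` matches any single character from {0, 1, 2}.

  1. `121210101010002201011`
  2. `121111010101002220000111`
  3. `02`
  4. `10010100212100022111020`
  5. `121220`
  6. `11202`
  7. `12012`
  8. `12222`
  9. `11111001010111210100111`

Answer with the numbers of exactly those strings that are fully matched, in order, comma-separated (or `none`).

1 → match
2 → no match
3 → no match
4 → no match
5 → no match
6 → match
7 → no match
8 → no match
9 → no match

1, 6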